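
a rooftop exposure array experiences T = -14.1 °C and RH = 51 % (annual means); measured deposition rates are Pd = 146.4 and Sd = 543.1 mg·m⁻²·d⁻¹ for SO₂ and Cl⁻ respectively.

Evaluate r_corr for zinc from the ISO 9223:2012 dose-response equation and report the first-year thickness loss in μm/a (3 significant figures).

r_corr = 0.771 μm/a

zinc: temperature factor f = +0.038·(-24.1) = -0.9158
  Pd branch = 0.0129·Pd^0.44·e^(0.046·RH+f) = 0.4837 μm/a
  Cl⁻ term: 0.0175·543.1^0.57·exp(0.008·51+0.085·-14.1) = 0.2875
  sum: 0.4837 + 0.2875 → r_corr = 0.7712 μm/a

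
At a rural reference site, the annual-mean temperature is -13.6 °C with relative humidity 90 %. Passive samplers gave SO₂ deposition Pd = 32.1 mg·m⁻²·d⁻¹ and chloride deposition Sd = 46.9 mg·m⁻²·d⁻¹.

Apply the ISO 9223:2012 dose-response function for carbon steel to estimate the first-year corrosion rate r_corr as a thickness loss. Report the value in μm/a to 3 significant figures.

carbon steel: temperature factor f = +0.150·(-23.6) = -3.5400
  SO₂ term: 1.77·32.1^0.52·exp(0.02·90-3.5400) = 1.887
  Sd branch = 0.102·Sd^0.62·e^(0.033·RH+0.04·T) = 12.54 μm/a
  r_corr = 1.887 + 12.54 = 14.43 μm/a

r_corr = 14.4 μm/a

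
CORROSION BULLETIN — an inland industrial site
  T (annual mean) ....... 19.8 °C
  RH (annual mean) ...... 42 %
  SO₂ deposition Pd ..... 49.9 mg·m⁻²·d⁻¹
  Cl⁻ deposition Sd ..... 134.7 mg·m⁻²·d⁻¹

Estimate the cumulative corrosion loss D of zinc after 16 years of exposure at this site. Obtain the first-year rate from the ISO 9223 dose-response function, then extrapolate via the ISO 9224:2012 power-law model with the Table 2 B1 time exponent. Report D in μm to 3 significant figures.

zinc: temperature factor f = -0.071·(9.8) = -0.6958
  sulphur-dioxide contribution → 0.2481 μm/a
  chloride contribution → 2.156 μm/a
  ⇒ r_corr(zinc) = 2.404 μm/a
Long-term exponent b (ISO 9224 Table 2, B1) = 0.813
  D(16) = 2.404 × 16^0.813 = 2.404 × 9.527 = 22.9 μm

D(16) = 22.9 μm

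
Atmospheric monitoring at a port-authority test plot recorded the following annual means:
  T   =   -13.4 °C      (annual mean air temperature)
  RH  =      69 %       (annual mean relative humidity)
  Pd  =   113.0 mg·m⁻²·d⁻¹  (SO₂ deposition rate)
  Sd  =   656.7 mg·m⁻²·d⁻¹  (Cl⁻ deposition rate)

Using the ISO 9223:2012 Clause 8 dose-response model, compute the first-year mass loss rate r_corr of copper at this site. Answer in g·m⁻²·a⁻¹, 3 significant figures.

copper: T≤10 °C ⇒ hinge +0.126·(-13.4−10) = -2.9484
  sulphur-dioxide contribution → 0.05567 μm/a
  chloride contribution → 0.3673 μm/a
  ⇒ r_corr(copper) = 0.423 μm/a
Convert to mass loss: 0.423 μm/a × 8.96 g/cm³ = 3.79 g·m⁻²·a⁻¹

r_corr = 3.79 g·m⁻²·a⁻¹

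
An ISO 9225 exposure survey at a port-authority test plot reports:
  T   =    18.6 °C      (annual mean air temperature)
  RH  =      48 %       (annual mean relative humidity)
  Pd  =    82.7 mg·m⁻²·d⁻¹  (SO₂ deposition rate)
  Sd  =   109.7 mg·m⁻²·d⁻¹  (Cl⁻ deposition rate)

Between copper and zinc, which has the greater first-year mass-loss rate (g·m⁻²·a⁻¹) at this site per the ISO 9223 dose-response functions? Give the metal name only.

zinc

copper: temperature factor f = -0.080·(8.6) = -0.6880
  sulphur-dioxide contribution → 0.1425 μm/a
  chloride contribution → 0.5103 μm/a
  total first-year rate 0.6529 μm/a
  mass loss = 0.6529 μm/a × 8.96 g/cm³ = 5.85 g·m⁻²·a⁻¹
zinc: temperature factor f = -0.071·(8.6) = -0.6106
  sulphur-dioxide contribution → 0.4447 μm/a
  chloride contribution → 1.817 μm/a
  ⇒ r_corr(zinc) = 2.262 μm/a
  mass loss = 2.262 μm/a × 7.14 g/cm³ = 16.15 g·m⁻²·a⁻¹
Ordering by g·m⁻²·a⁻¹: zinc (16.1) > copper (5.85)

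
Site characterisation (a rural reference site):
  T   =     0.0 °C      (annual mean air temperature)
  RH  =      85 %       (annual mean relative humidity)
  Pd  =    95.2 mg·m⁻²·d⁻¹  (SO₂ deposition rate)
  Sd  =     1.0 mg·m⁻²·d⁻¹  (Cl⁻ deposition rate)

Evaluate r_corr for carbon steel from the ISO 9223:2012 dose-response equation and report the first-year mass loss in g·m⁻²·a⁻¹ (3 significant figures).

carbon steel: T≤10 °C ⇒ hinge +0.150·(0.0−10) = -1.5000
  sulphur-dioxide contribution → 23.11 μm/a
  chloride contribution → 1.686 μm/a
  ⇒ r_corr(carbon steel) = 24.79 μm/a
Convert to mass loss: 24.79 μm/a × 7.85 g/cm³ = 194.6 g·m⁻²·a⁻¹

r_corr = 195 g·m⁻²·a⁻¹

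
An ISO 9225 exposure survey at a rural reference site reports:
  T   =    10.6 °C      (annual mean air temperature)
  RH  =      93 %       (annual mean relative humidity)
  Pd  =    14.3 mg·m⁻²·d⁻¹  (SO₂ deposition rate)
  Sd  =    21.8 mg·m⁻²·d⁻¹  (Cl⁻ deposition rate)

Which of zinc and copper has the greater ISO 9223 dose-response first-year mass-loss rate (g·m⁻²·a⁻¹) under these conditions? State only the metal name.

copper

zinc: temperature factor f = -0.071·(0.6) = -0.0426
  Pd branch = 0.0129·Pd^0.44·e^(0.046·RH+f) = 2.873 μm/a
  Cl⁻ term: 0.0175·21.8^0.57·exp(0.008·93+0.085·10.6) = 0.5253
  r_corr = 2.873 + 0.5253 = 3.398 μm/a
  mass loss = 3.398 μm/a × 7.14 g/cm³ = 24.26 g·m⁻²·a⁻¹
copper: T>10 °C ⇒ hinge -0.080·(10.6−10) = -0.0480
  Pd branch = 0.0053·Pd^0.26·e^(0.059·RH+f) = 2.437 μm/a
  Cl⁻ term: 0.01025·21.8^0.27·exp(0.036·93+0.049·10.6) = 1.126
  r_corr = 2.437 + 1.126 = 3.563 μm/a
  mass loss = 3.563 μm/a × 8.96 g/cm³ = 31.92 g·m⁻²·a⁻¹
Ordering by g·m⁻²·a⁻¹: copper (31.9) > zinc (24.3)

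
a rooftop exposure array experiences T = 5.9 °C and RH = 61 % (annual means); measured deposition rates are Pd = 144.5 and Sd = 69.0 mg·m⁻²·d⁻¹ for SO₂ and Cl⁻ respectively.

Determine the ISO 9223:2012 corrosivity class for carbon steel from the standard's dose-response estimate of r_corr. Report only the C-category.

C4

carbon steel: f(T) = +0.150·(T−10) [T≤10 °C] = -0.6150
  Pd branch = 1.77·Pd^0.52·e^(0.02·RH+f) = 43.04 μm/a
  Sd branch = 0.102·Sd^0.62·e^(0.033·RH+0.04·T) = 13.35 μm/a
  r_corr = 43.04 + 13.35 = 56.39 μm/a
Category bounds: 50…80 μm/a bracket r_corr ⇒ C4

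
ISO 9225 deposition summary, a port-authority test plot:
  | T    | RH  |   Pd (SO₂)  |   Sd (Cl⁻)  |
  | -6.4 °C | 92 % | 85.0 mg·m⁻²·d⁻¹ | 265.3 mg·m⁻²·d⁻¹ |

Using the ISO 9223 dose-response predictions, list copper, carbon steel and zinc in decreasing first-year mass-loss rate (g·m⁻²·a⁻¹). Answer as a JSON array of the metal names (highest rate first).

copper: T≤10 °C ⇒ hinge +0.126·(-6.4−10) = -2.0664
  Pd branch = 0.0053·Pd^0.26·e^(0.059·RH+f) = 0.4851 μm/a
  Sd branch = 0.01025·Sd^0.27·e^(0.036·RH+0.049·T) = 0.9275 μm/a
  sum: 0.4851 + 0.9275 → r_corr = 1.413 μm/a
  mass loss = 1.413 μm/a × 8.96 g/cm³ = 12.66 g·m⁻²·a⁻¹
carbon steel: temperature factor f = +0.150·(-16.4) = -2.4600
  SO₂ term: 1.77·85.0^0.52·exp(0.02·92-2.4600) = 9.594
  Cl⁻ term: 0.102·265.3^0.62·exp(0.033·92+0.04·-6.4) = 52.32
  sum: 9.594 + 52.32 → r_corr = 61.91 μm/a
  mass loss = 61.91 μm/a × 7.85 g/cm³ = 486 g·m⁻²·a⁻¹
zinc: temperature factor f = +0.038·(-16.4) = -0.6232
  Pd branch = 0.0129·Pd^0.44·e^(0.046·RH+f) = 3.364 μm/a
  Cl⁻ term: 0.0175·265.3^0.57·exp(0.008·92+0.085·-6.4) = 0.5104
  r_corr = 3.364 + 0.5104 = 3.874 μm/a
  mass loss = 3.874 μm/a × 7.14 g/cm³ = 27.66 g·m⁻²·a⁻¹
Ordering by g·m⁻²·a⁻¹: carbon steel (486) > zinc (27.7) > copper (12.7)

["carbon steel", "zinc", "copper"]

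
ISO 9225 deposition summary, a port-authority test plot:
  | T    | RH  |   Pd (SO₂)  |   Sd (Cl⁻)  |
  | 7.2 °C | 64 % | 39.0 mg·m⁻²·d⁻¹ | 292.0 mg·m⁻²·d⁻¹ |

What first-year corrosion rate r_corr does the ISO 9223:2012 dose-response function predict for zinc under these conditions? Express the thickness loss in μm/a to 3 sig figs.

zinc: temperature factor f = +0.038·(-2.8) = -0.1064
  Pd branch = 0.0129·Pd^0.44·e^(0.046·RH+f) = 1.104 μm/a
  Cl⁻ term: 0.0175·292.0^0.57·exp(0.008·64+0.085·7.2) = 1.369
  sum: 1.104 + 1.369 → r_corr = 2.473 μm/a

r_corr = 2.47 μm/a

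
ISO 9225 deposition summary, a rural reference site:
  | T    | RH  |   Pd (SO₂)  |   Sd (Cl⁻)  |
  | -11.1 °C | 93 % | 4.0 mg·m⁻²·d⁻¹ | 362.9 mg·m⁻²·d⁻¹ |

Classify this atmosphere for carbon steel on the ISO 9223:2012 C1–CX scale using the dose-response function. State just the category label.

C4

carbon steel: temperature factor f = +0.150·(-21.1) = -3.1650
  SO₂ term: 1.77·4.0^0.52·exp(0.02·93-3.1650) = 0.9869
  Cl⁻ term: 0.102·362.9^0.62·exp(0.033·93+0.04·-11.1) = 54.41
  sum: 0.9869 + 54.41 → r_corr = 55.4 μm/a
55.4 μm/a falls in (50, 80] for carbon steel → category C4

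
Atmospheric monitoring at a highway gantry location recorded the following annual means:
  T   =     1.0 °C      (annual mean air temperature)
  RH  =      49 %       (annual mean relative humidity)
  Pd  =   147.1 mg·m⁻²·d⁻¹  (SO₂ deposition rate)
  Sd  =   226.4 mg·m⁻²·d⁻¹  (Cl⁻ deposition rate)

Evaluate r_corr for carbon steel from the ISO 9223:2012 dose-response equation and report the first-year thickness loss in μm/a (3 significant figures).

carbon steel: temperature factor f = +0.150·(-9.0) = -1.3500
  sulphur-dioxide contribution → 16.38 μm/a
  chloride contribution → 15.43 μm/a
  ⇒ r_corr(carbon steel) = 31.81 μm/a

r_corr = 31.8 μm/a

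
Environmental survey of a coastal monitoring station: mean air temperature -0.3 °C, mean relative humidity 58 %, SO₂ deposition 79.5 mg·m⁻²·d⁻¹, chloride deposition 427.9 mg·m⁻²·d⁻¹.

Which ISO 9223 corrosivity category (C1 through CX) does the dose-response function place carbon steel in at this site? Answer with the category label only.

carbon steel: temperature factor f = +0.150·(-10.3) = -1.5450
  Pd branch = 1.77·Pd^0.52·e^(0.02·RH+f) = 11.72 μm/a
  Cl⁻ term: 0.102·427.9^0.62·exp(0.033·58+0.04·-0.3) = 29.25
  r_corr = 11.72 + 29.25 = 40.97 μm/a
41 μm/a falls in (25, 50] for carbon steel → category C3

C3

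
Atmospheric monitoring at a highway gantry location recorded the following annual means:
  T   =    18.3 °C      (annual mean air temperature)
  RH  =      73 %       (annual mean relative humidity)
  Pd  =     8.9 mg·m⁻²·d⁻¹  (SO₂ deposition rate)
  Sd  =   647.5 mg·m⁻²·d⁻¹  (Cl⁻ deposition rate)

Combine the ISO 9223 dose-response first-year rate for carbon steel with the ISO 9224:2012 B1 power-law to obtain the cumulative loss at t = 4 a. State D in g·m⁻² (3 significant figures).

D(4) = 2.36e+03 g·m⁻²

carbon steel: temperature factor f = -0.054·(8.3) = -0.4482
  sulphur-dioxide contribution → 15.17 μm/a
  chloride contribution → 130.5 μm/a
  total first-year rate 145.7 μm/a
Long-term exponent b (ISO 9224 Table 2, B1) = 0.523
  D(4) = 145.7 × 4^0.523 = 145.7 × 2.065 = 300.8 μm
  Mass loss = 300.8 μm × 7.85 g/cm³ = 2362 g·m⁻²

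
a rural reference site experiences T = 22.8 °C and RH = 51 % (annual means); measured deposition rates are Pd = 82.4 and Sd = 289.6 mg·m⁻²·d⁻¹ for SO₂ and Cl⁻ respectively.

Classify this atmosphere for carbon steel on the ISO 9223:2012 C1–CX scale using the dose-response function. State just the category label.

C4

carbon steel: temperature factor f = -0.054·(12.8) = -0.6912
  SO₂ term: 1.77·82.4^0.52·exp(0.02·51-0.6912) = 24.38
  Sd branch = 0.102·Sd^0.62·e^(0.033·RH+0.04·T) = 45.91 μm/a
  sum: 24.38 + 45.91 → r_corr = 70.29 μm/a
ISO 9223 Table 2 (carbon steel): 50 < 70.3 ≤ 80 μm/a ⇒ C4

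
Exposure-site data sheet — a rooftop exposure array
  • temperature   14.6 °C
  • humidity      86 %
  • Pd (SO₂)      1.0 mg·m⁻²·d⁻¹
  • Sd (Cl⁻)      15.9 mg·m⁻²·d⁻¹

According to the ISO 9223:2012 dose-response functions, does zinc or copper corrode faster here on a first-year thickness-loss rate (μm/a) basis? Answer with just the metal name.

copper

zinc: temperature factor f = -0.071·(4.6) = -0.3266
  SO₂ term: 0.0129·1.0^0.44·exp(0.046·86-0.3266) = 0.4862
  Cl⁻ term: 0.0175·15.9^0.57·exp(0.008·86+0.085·14.6) = 0.5829
  r_corr = 0.4862 + 0.5829 = 1.069 μm/a
copper: T>10 °C ⇒ hinge -0.080·(14.6−10) = -0.3680
  SO₂ term: 0.0053·1.0^0.26·exp(0.059·86-0.3680) = 0.5862
  Sd branch = 0.01025·Sd^0.27·e^(0.036·RH+0.049·T) = 0.9781 μm/a
  r_corr = 0.5862 + 0.9781 = 1.564 μm/a
Ordering by μm/a: copper (1.56) > zinc (1.07)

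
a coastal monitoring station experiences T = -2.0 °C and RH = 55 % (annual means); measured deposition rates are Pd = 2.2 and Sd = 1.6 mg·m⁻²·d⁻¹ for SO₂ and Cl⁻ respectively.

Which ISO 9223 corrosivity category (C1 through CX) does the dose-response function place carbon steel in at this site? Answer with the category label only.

C2

carbon steel: T≤10 °C ⇒ hinge +0.150·(-2.0−10) = -1.8000
  sulphur-dioxide contribution → 1.324 μm/a
  chloride contribution → 0.7738 μm/a
  total first-year rate 2.098 μm/a
ISO 9223 Table 2 (carbon steel): 1.3 < 2.1 ≤ 25 μm/a ⇒ C2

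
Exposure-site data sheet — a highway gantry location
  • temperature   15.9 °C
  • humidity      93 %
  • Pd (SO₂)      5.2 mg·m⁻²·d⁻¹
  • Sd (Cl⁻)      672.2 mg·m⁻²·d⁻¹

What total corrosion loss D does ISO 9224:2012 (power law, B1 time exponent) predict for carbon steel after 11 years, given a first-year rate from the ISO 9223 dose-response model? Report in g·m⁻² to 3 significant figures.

D(11) = 7.00e+03 g·m⁻²

carbon steel: temperature factor f = -0.054·(5.9) = -0.3186
  SO₂ term: 1.77·5.2^0.52·exp(0.02·93-0.3186) = 19.49
  Cl⁻ term: 0.102·672.2^0.62·exp(0.033·93+0.04·15.9) = 234.8
  sum: 19.49 + 234.8 → r_corr = 254.3 μm/a
ISO 9224: D(t) = r_corr · t^b with b = 0.523 (carbon steel, B1)
  D(11) = 254.3 × 11^0.523 = 254.3 × 3.505 = 891.2 μm
  Mass loss = 891.2 μm × 7.85 g/cm³ = 6996 g·m⁻²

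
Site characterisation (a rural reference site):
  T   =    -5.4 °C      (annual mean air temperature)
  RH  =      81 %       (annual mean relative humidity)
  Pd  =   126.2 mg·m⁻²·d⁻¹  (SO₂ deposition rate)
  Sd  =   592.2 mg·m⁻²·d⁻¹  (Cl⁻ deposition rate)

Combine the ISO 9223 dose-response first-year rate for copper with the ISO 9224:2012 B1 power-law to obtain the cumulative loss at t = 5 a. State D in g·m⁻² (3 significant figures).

D(5) = 29.7 g·m⁻²

copper: temperature factor f = +0.126·(-15.4) = -1.9404
  SO₂ term: 0.0053·126.2^0.26·exp(0.059·81-1.9404) = 0.3187
  Cl⁻ term: 0.01025·592.2^0.27·exp(0.036·81+0.049·-5.4) = 0.8143
  sum: 0.3187 + 0.8143 → r_corr = 1.133 μm/a
Long-term exponent b (ISO 9224 Table 2, B1) = 0.667
  D(5) = 1.133 × 5^0.667 = 1.133 × 2.926 = 3.315 μm
  Mass loss = 3.315 μm × 8.96 g/cm³ = 29.7 g·m⁻²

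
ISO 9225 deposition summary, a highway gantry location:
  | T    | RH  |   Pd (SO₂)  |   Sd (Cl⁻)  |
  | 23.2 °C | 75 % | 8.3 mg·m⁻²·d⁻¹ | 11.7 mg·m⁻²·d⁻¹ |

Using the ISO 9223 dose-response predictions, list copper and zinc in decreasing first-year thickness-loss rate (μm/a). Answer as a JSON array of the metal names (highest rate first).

["zinc", "copper"]

copper: T>10 °C ⇒ hinge -0.080·(23.2−10) = -1.0560
  sulphur-dioxide contribution → 0.2669 μm/a
  chloride contribution → 0.9235 μm/a
  ⇒ r_corr(copper) = 1.19 μm/a
zinc: temperature factor f = -0.071·(13.2) = -0.9372
  sulphur-dioxide contribution → 0.4039 μm/a
  chloride contribution → 0.9309 μm/a
  ⇒ r_corr(zinc) = 1.335 μm/a
Ordering by μm/a: zinc (1.33) > copper (1.19)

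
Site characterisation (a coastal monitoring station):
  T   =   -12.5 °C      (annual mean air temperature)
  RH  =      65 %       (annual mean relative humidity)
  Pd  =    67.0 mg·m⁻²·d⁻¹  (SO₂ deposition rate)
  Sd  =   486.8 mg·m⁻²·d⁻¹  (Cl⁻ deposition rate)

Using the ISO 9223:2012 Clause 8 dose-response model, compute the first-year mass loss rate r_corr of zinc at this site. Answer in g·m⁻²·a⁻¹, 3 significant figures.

zinc: T≤10 °C ⇒ hinge +0.038·(-12.5−10) = -0.8550
  sulphur-dioxide contribution → 0.6939 μm/a
  chloride contribution → 0.3461 μm/a
  total first-year rate 1.04 μm/a
Convert to mass loss: 1.04 μm/a × 7.14 g/cm³ = 7.426 g·m⁻²·a⁻¹

r_corr = 7.43 g·m⁻²·a⁻¹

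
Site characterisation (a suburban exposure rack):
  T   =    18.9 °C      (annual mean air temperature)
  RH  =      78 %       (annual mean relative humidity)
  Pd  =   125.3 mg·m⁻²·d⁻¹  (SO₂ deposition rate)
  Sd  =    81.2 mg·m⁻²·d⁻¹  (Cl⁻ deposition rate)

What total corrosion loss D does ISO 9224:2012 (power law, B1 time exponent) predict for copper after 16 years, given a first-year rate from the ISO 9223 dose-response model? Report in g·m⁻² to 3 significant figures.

D(16) = 132 g·m⁻²

copper: T>10 °C ⇒ hinge -0.080·(18.9−10) = -0.7120
  Pd branch = 0.0053·Pd^0.26·e^(0.059·RH+f) = 0.9102 μm/a
  Sd branch = 0.01025·Sd^0.27·e^(0.036·RH+0.049·T) = 1.406 μm/a
  sum: 0.9102 + 1.406 → r_corr = 2.316 μm/a
Long-term exponent b (ISO 9224 Table 2, B1) = 0.667
  D(16) = 2.316 × 16^0.667 = 2.316 × 6.355 = 14.72 μm
  Mass loss = 14.72 μm × 8.96 g/cm³ = 131.9 g·m⁻²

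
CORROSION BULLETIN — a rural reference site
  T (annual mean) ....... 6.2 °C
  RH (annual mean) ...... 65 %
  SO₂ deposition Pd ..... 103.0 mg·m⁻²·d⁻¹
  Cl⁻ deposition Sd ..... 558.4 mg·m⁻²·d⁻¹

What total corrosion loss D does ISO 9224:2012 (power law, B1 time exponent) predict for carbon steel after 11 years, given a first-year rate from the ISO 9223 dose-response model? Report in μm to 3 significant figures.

carbon steel: T≤10 °C ⇒ hinge +0.150·(6.2−10) = -0.5700
  Pd branch = 1.77·Pd^0.52·e^(0.02·RH+f) = 40.9 μm/a
  Sd branch = 0.102·Sd^0.62·e^(0.033·RH+0.04·T) = 56.36 μm/a
  r_corr = 40.9 + 56.36 = 97.26 μm/a
Long-term exponent b (ISO 9224 Table 2, B1) = 0.523
  D(11) = 97.26 × 11^0.523 = 97.26 × 3.505 = 340.9 μm

D(11) = 341 μm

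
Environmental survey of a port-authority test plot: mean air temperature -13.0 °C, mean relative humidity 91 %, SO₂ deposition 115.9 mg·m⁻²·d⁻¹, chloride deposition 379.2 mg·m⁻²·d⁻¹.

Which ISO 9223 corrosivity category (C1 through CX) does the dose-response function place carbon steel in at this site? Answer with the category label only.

C4

carbon steel: temperature factor f = +0.150·(-23.0) = -3.4500
  sulphur-dioxide contribution → 4.106 μm/a
  chloride contribution → 48.51 μm/a
  total first-year rate 52.62 μm/a
Category bounds: 50…80 μm/a bracket r_corr ⇒ C4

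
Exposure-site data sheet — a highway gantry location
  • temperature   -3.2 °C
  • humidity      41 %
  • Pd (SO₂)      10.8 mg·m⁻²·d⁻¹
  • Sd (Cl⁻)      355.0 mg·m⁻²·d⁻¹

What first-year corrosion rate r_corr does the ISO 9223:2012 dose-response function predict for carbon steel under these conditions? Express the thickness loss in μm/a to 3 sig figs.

r_corr = 15.1 μm/a

carbon steel: temperature factor f = +0.150·(-13.2) = -1.9800
  sulphur-dioxide contribution → 1.912 μm/a
  chloride contribution → 13.24 μm/a
  ⇒ r_corr(carbon steel) = 15.15 μm/a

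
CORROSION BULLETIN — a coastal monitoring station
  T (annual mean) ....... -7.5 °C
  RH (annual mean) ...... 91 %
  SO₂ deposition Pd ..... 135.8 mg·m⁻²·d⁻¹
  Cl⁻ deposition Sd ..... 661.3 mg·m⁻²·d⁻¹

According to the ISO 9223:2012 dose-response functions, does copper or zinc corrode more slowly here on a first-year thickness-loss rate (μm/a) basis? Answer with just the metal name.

copper: T≤10 °C ⇒ hinge +0.126·(-7.5−10) = -2.2050
  Pd branch = 0.0053·Pd^0.26·e^(0.059·RH+f) = 0.4497 μm/a
  Cl⁻ term: 0.01025·661.3^0.27·exp(0.036·91+0.049·-7.5) = 1.085
  r_corr = 0.4497 + 1.085 = 1.535 μm/a
zinc: f(T) = +0.038·(T−10) [T≤10 °C] = -0.6650
  SO₂ term: 0.0129·135.8^0.44·exp(0.046·91-0.6650) = 3.786
  Cl⁻ term: 0.0175·661.3^0.57·exp(0.008·91+0.085·-7.5) = 0.7762
  sum: 3.786 + 0.7762 → r_corr = 4.563 μm/a
Ordering by μm/a: zinc (4.56) > copper (1.53)

copper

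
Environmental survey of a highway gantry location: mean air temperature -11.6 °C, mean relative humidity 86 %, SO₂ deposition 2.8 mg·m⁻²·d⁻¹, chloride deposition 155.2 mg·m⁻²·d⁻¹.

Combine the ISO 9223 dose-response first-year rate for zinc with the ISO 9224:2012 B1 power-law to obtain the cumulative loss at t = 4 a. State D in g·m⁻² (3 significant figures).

zinc: T≤10 °C ⇒ hinge +0.038·(-11.6−10) = -0.8208
  sulphur-dioxide contribution → 0.4666 μm/a
  chloride contribution → 0.2304 μm/a
  total first-year rate 0.697 μm/a
Power-law: D(4) = r_corr · 4^0.813
  D(4) = 0.697 × 4^0.813 = 0.697 × 3.087 = 2.151 μm
  Mass loss = 2.151 μm × 7.14 g/cm³ = 15.36 g·m⁻²

D(4) = 15.4 g·m⁻²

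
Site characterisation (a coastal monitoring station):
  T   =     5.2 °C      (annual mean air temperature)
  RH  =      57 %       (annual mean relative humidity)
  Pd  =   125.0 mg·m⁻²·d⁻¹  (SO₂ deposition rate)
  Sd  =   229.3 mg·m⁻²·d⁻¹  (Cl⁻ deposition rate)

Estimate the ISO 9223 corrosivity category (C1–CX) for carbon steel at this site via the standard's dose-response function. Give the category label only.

carbon steel: T≤10 °C ⇒ hinge +0.150·(5.2−10) = -0.7200
  sulphur-dioxide contribution → 33.17 μm/a
  chloride contribution → 23.95 μm/a
  total first-year rate 57.12 μm/a
57.1 μm/a falls in (50, 80] for carbon steel → category C4

C4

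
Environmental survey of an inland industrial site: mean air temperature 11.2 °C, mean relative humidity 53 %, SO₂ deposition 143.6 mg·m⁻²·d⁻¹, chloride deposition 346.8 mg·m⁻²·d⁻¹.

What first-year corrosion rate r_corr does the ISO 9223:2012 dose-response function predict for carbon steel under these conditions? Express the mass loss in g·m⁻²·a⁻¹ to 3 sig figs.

carbon steel: T>10 °C ⇒ hinge -0.054·(11.2−10) = -0.0648
  SO₂ term: 1.77·143.6^0.52·exp(0.02·53-0.0648) = 63.37
  Sd branch = 0.102·Sd^0.62·e^(0.033·RH+0.04·T) = 34.48 μm/a
  sum: 63.37 + 34.48 → r_corr = 97.86 μm/a
Convert to mass loss: 97.86 μm/a × 7.85 g/cm³ = 768.2 g·m⁻²·a⁻¹

r_corr = 768 g·m⁻²·a⁻¹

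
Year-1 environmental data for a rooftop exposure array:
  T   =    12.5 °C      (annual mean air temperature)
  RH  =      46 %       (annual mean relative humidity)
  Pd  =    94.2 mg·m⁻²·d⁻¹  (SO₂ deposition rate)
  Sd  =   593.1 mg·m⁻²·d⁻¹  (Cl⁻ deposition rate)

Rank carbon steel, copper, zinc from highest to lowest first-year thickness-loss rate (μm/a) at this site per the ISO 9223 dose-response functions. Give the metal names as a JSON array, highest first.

["carbon steel", "zinc", "copper"]

carbon steel: f(T) = -0.054·(T−10) [T>10 °C] = -0.1350
  SO₂ term: 1.77·94.2^0.52·exp(0.02·46-0.1350) = 41.25
  Cl⁻ term: 0.102·593.1^0.62·exp(0.033·46+0.04·12.5) = 40.21
  sum: 41.25 + 40.21 → r_corr = 81.46 μm/a
copper: f(T) = -0.080·(T−10) [T>10 °C] = -0.2000
  SO₂ term: 0.0053·94.2^0.26·exp(0.059·46-0.2000) = 0.2135
  Cl⁻ term: 0.01025·593.1^0.27·exp(0.036·46+0.049·12.5) = 0.5555
  sum: 0.2135 + 0.5555 → r_corr = 0.769 μm/a
zinc: T>10 °C ⇒ hinge -0.071·(12.5−10) = -0.1775
  SO₂ term: 0.0129·94.2^0.44·exp(0.046·46-0.1775) = 0.6623
  Cl⁻ term: 0.0175·593.1^0.57·exp(0.008·46+0.085·12.5) = 2.786
  sum: 0.6623 + 2.786 → r_corr = 3.448 μm/a
Ordering by μm/a: carbon steel (81.5) > zinc (3.45) > copper (0.769)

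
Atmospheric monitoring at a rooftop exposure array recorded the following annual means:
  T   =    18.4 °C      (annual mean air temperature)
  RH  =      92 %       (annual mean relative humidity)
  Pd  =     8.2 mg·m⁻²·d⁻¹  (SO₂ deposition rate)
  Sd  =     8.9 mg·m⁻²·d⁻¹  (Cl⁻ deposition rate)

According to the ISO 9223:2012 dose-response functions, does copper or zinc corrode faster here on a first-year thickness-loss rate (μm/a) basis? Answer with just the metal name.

copper

copper: f(T) = -0.080·(T−10) [T>10 °C] = -0.6720
  Pd branch = 0.0053·Pd^0.26·e^(0.059·RH+f) = 1.065 μm/a
  Sd branch = 0.01025·Sd^0.27·e^(0.036·RH+0.049·T) = 1.25 μm/a
  r_corr = 1.065 + 1.25 = 2.315 μm/a
zinc: T>10 °C ⇒ hinge -0.071·(18.4−10) = -0.5964
  SO₂ term: 0.0129·8.2^0.44·exp(0.046·92-0.5964) = 1.235
  Sd branch = 0.0175·Sd^0.57·e^(0.008·RH+0.085·T) = 0.6068 μm/a
  r_corr = 1.235 + 0.6068 = 1.842 μm/a
Ordering by μm/a: copper (2.32) > zinc (1.84)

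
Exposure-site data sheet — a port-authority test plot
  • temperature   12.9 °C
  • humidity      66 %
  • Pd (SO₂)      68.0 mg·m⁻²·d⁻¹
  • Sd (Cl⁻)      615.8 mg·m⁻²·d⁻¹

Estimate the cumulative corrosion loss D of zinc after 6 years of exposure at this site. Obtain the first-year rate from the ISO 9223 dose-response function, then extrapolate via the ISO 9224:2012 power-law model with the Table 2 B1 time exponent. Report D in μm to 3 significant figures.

zinc: f(T) = -0.071·(T−10) [T>10 °C] = -0.2059
  sulphur-dioxide contribution → 1.4 μm/a
  chloride contribution → 3.456 μm/a
  total first-year rate 4.855 μm/a
Long-term exponent b (ISO 9224 Table 2, B1) = 0.813
  D(6) = 4.855 × 6^0.813 = 4.855 × 4.292 = 20.84 μm

D(6) = 20.8 μm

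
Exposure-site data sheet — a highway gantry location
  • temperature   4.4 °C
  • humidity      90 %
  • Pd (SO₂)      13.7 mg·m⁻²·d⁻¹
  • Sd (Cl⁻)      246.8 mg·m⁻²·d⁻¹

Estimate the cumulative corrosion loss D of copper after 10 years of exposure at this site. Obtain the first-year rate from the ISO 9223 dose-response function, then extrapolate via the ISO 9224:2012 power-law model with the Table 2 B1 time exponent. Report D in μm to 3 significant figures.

D(10) = 11.5 μm

copper: f(T) = +0.126·(T−10) [T≤10 °C] = -0.7056
  Pd branch = 0.0053·Pd^0.26·e^(0.059·RH+f) = 1.046 μm/a
  Sd branch = 0.01025·Sd^0.27·e^(0.036·RH+0.049·T) = 1.437 μm/a
  r_corr = 1.046 + 1.437 = 2.483 μm/a
Power-law: D(10) = r_corr · 10^0.667
  D(10) = 2.483 × 10^0.667 = 2.483 × 4.645 = 11.53 μm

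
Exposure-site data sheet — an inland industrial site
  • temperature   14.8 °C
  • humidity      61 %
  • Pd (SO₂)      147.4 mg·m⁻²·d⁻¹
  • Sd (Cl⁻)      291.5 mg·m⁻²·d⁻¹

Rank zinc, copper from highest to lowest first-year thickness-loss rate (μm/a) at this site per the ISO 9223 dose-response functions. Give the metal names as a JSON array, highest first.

["zinc", "copper"]

zinc: T>10 °C ⇒ hinge -0.071·(14.8−10) = -0.3408
  SO₂ term: 0.0129·147.4^0.44·exp(0.046·61-0.3408) = 1.366
  Cl⁻ term: 0.0175·291.5^0.57·exp(0.008·61+0.085·14.8) = 2.548
  r_corr = 1.366 + 2.548 = 3.913 μm/a
copper: T>10 °C ⇒ hinge -0.080·(14.8−10) = -0.3840
  SO₂ term: 0.0053·147.4^0.26·exp(0.059·61-0.3840) = 0.4834
  Sd branch = 0.01025·Sd^0.27·e^(0.036·RH+0.049·T) = 0.8807 μm/a
  sum: 0.4834 + 0.8807 → r_corr = 1.364 μm/a
Ordering by μm/a: zinc (3.91) > copper (1.36)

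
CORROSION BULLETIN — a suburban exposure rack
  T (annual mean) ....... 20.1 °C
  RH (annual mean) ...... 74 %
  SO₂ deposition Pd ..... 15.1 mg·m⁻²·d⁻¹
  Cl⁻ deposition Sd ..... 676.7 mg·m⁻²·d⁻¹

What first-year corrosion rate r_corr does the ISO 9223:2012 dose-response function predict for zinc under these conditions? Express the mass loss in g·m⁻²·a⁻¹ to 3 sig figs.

r_corr = 55.7 g·m⁻²·a⁻¹

zinc: f(T) = -0.071·(T−10) [T>10 °C] = -0.7171
  sulphur-dioxide contribution → 0.6255 μm/a
  chloride contribution → 7.169 μm/a
  total first-year rate 7.795 μm/a
Convert to mass loss: 7.795 μm/a × 7.14 g/cm³ = 55.65 g·m⁻²·a⁻¹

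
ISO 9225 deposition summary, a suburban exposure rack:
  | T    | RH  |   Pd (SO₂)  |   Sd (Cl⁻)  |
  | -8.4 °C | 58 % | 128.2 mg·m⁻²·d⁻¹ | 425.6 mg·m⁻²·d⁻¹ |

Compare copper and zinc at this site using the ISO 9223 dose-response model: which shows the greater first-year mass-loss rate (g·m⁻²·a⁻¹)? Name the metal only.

copper: f(T) = +0.126·(T−10) [T≤10 °C] = -2.3184
  sulphur-dioxide contribution → 0.05644 μm/a
  chloride contribution → 0.2809 μm/a
  total first-year rate 0.3374 μm/a
  mass loss = 0.3374 μm/a × 8.96 g/cm³ = 3.023 g·m⁻²·a⁻¹
zinc: T≤10 °C ⇒ hinge +0.038·(-8.4−10) = -0.6992
  sulphur-dioxide contribution → 0.7818 μm/a
  chloride contribution → 0.4295 μm/a
  total first-year rate 1.211 μm/a
  mass loss = 1.211 μm/a × 7.14 g/cm³ = 8.649 g·m⁻²·a⁻¹
Ordering by g·m⁻²·a⁻¹: zinc (8.65) > copper (3.02)

zinc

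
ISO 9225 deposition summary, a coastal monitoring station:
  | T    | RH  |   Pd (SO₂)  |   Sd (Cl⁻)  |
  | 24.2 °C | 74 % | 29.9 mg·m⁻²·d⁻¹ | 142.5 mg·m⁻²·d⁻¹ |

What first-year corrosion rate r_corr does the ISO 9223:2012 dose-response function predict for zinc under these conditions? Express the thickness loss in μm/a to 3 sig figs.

zinc: T>10 °C ⇒ hinge -0.071·(24.2−10) = -1.0082
  sulphur-dioxide contribution → 0.6315 μm/a
  chloride contribution → 4.18 μm/a
  total first-year rate 4.811 μm/a

r_corr = 4.81 μm/a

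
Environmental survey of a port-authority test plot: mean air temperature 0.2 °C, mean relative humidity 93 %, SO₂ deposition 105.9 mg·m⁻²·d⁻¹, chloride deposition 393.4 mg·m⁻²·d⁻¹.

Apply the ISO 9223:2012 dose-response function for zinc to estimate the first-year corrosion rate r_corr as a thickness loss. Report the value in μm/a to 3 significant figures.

r_corr = 6.11 μm/a

zinc: T≤10 °C ⇒ hinge +0.038·(0.2−10) = -0.3724
  SO₂ term: 0.0129·105.9^0.44·exp(0.046·93-0.3724) = 4.986
  Sd branch = 0.0175·Sd^0.57·e^(0.008·RH+0.085·T) = 1.129 μm/a
  r_corr = 4.986 + 1.129 = 6.114 μm/a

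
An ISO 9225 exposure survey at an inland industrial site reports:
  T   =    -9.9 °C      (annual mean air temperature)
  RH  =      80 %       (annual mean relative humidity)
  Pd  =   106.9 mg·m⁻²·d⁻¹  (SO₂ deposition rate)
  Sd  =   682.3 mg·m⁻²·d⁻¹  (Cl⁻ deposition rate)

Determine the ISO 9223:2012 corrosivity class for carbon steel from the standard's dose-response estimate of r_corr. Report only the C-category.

C4

carbon steel: temperature factor f = +0.150·(-19.9) = -2.9850
  SO₂ term: 1.77·106.9^0.52·exp(0.02·80-2.9850) = 5.03
  Sd branch = 0.102·Sd^0.62·e^(0.033·RH+0.04·T) = 54.98 μm/a
  r_corr = 5.03 + 54.98 = 60.01 μm/a
Category bounds: 50…80 μm/a bracket r_corr ⇒ C4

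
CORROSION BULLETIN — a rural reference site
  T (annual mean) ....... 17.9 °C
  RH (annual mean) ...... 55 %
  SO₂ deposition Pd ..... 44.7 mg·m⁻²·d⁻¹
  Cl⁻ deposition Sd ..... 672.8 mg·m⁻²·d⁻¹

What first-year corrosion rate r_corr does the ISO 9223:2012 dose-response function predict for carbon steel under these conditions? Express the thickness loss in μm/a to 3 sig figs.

r_corr = 97.7 μm/a

carbon steel: temperature factor f = -0.054·(7.9) = -0.4266
  SO₂ term: 1.77·44.7^0.52·exp(0.02·55-0.4266) = 25.04
  Cl⁻ term: 0.102·672.8^0.62·exp(0.033·55+0.04·17.9) = 72.63
  r_corr = 25.04 + 72.63 = 97.66 μm/a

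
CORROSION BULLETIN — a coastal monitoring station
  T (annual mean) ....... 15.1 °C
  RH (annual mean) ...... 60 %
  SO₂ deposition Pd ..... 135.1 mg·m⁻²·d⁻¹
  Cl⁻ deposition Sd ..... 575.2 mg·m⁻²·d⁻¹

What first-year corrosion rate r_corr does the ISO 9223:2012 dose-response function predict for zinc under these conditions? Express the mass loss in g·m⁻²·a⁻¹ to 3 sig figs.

r_corr = 36.0 g·m⁻²·a⁻¹

zinc: f(T) = -0.071·(T−10) [T>10 °C] = -0.3621
  sulphur-dioxide contribution → 1.229 μm/a
  chloride contribution → 3.82 μm/a
  total first-year rate 5.048 μm/a
Convert to mass loss: 5.048 μm/a × 7.14 g/cm³ = 36.05 g·m⁻²·a⁻¹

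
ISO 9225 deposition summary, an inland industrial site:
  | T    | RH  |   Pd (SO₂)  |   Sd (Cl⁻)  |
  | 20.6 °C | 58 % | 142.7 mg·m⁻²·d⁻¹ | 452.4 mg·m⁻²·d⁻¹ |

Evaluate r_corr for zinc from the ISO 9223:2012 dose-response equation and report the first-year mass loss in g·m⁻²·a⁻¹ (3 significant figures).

r_corr = 42.9 g·m⁻²·a⁻¹

zinc: temperature factor f = -0.071·(10.6) = -0.7526
  SO₂ term: 0.0129·142.7^0.44·exp(0.046·58-0.7526) = 0.7769
  Sd branch = 0.0175·Sd^0.57·e^(0.008·RH+0.085·T) = 5.232 μm/a
  sum: 0.7769 + 5.232 → r_corr = 6.009 μm/a
Convert to mass loss: 6.009 μm/a × 7.14 g/cm³ = 42.9 g·m⁻²·a⁻¹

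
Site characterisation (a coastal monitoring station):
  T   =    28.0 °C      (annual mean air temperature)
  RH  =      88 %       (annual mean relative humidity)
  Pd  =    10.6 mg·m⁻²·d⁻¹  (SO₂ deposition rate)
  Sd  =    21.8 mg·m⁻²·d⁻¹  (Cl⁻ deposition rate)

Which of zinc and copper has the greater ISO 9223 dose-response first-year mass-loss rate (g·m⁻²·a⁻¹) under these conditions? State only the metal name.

copper

zinc: f(T) = -0.071·(T−10) [T>10 °C] = -1.2780
  Pd branch = 0.0129·Pd^0.44·e^(0.046·RH+f) = 0.5817 μm/a
  Cl⁻ term: 0.0175·21.8^0.57·exp(0.008·88+0.085·28.0) = 2.215
  sum: 0.5817 + 2.215 → r_corr = 2.796 μm/a
  mass loss = 2.796 μm/a × 7.14 g/cm³ = 19.97 g·m⁻²·a⁻¹
copper: temperature factor f = -0.080·(18.0) = -1.4400
  Pd branch = 0.0053·Pd^0.26·e^(0.059·RH+f) = 0.4172 μm/a
  Sd branch = 0.01025·Sd^0.27·e^(0.036·RH+0.049·T) = 2.207 μm/a
  r_corr = 0.4172 + 2.207 = 2.624 μm/a
  mass loss = 2.624 μm/a × 8.96 g/cm³ = 23.51 g·m⁻²·a⁻¹
Ordering by g·m⁻²·a⁻¹: copper (23.5) > zinc (20)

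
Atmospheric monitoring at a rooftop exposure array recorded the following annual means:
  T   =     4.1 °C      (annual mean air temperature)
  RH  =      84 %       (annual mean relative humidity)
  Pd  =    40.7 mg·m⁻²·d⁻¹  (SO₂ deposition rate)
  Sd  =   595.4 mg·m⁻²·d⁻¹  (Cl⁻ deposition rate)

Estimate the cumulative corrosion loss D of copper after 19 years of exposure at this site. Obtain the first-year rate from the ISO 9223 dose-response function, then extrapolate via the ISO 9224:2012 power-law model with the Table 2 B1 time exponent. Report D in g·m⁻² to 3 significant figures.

copper: T≤10 °C ⇒ hinge +0.126·(4.1−10) = -0.7434
  Pd branch = 0.0053·Pd^0.26·e^(0.059·RH+f) = 0.9382 μm/a
  Sd branch = 0.01025·Sd^0.27·e^(0.036·RH+0.049·T) = 1.447 μm/a
  sum: 0.9382 + 1.447 → r_corr = 2.385 μm/a
Long-term exponent b (ISO 9224 Table 2, B1) = 0.667
  D(19) = 2.385 × 19^0.667 = 2.385 × 7.127 = 17 μm
  Mass loss = 17 μm × 8.96 g/cm³ = 152.3 g·m⁻²

D(19) = 152 g·m⁻²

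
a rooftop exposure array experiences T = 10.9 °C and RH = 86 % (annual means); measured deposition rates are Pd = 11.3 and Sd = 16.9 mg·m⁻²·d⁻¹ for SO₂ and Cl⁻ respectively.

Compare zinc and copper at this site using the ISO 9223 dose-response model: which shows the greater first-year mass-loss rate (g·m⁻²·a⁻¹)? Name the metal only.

copper

zinc: f(T) = -0.071·(T−10) [T>10 °C] = -0.0639
  Pd branch = 0.0129·Pd^0.44·e^(0.046·RH+f) = 1.838 μm/a
  Sd branch = 0.0175·Sd^0.57·e^(0.008·RH+0.085·T) = 0.4407 μm/a
  r_corr = 1.838 + 0.4407 = 2.278 μm/a
  mass loss = 2.278 μm/a × 7.14 g/cm³ = 16.27 g·m⁻²·a⁻¹
copper: f(T) = -0.080·(T−10) [T>10 °C] = -0.0720
  Pd branch = 0.0053·Pd^0.26·e^(0.059·RH+f) = 1.481 μm/a
  Sd branch = 0.01025·Sd^0.27·e^(0.036·RH+0.049·T) = 0.8294 μm/a
  r_corr = 1.481 + 0.8294 = 2.31 μm/a
  mass loss = 2.31 μm/a × 8.96 g/cm³ = 20.7 g·m⁻²·a⁻¹
Ordering by g·m⁻²·a⁻¹: copper (20.7) > zinc (16.3)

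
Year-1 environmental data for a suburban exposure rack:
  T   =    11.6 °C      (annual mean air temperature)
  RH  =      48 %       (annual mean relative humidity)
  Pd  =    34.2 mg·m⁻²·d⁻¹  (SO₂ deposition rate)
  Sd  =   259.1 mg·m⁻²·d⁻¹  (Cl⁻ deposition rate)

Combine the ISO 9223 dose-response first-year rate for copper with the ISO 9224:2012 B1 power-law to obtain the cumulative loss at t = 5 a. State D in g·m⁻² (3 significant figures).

D(5) = 17.2 g·m⁻²

copper: f(T) = -0.080·(T−10) [T>10 °C] = -0.1280
  SO₂ term: 0.0053·34.2^0.26·exp(0.059·48-0.1280) = 0.1984
  Sd branch = 0.01025·Sd^0.27·e^(0.036·RH+0.049·T) = 0.4567 μm/a
  sum: 0.1984 + 0.4567 → r_corr = 0.6551 μm/a
ISO 9224: D(t) = r_corr · t^b with b = 0.667 (copper, B1)
  D(5) = 0.6551 × 5^0.667 = 0.6551 × 2.926 = 1.917 μm
  Mass loss = 1.917 μm × 8.96 g/cm³ = 17.17 g·m⁻²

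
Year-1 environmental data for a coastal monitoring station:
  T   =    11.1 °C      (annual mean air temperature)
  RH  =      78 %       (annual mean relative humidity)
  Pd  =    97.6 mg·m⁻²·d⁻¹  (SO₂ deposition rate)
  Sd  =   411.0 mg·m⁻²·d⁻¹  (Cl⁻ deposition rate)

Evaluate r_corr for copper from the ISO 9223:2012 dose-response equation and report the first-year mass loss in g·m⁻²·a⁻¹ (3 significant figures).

copper: f(T) = -0.080·(T−10) [T>10 °C] = -0.0880
  SO₂ term: 0.0053·97.6^0.26·exp(0.059·78-0.0880) = 1.592
  Sd branch = 0.01025·Sd^0.27·e^(0.036·RH+0.049·T) = 1.487 μm/a
  sum: 1.592 + 1.487 → r_corr = 3.079 μm/a
Convert to mass loss: 3.079 μm/a × 8.96 g/cm³ = 27.58 g·m⁻²·a⁻¹

r_corr = 27.6 g·m⁻²·a⁻¹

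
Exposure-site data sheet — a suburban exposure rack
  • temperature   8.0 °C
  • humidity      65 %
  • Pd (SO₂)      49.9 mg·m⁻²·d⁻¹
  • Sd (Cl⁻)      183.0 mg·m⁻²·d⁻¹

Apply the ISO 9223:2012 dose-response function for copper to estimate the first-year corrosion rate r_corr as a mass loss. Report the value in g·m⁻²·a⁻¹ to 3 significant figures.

copper: temperature factor f = +0.126·(-2.0) = -0.2520
  Pd branch = 0.0053·Pd^0.26·e^(0.059·RH+f) = 0.5271 μm/a
  Sd branch = 0.01025·Sd^0.27·e^(0.036·RH+0.049·T) = 0.6428 μm/a
  sum: 0.5271 + 0.6428 → r_corr = 1.17 μm/a
Convert to mass loss: 1.17 μm/a × 8.96 g/cm³ = 10.48 g·m⁻²·a⁻¹

r_corr = 10.5 g·m⁻²·a⁻¹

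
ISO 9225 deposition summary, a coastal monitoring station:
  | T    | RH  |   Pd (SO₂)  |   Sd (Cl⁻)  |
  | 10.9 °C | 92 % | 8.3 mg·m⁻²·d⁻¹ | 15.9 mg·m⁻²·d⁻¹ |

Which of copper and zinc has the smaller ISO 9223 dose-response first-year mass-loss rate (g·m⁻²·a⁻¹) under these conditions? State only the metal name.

copper: temperature factor f = -0.080·(0.9) = -0.0720
  SO₂ term: 0.0053·8.3^0.26·exp(0.059·92-0.0720) = 1.947
  Sd branch = 0.01025·Sd^0.27·e^(0.036·RH+0.049·T) = 1.013 μm/a
  r_corr = 1.947 + 1.013 = 2.959 μm/a
  mass loss = 2.959 μm/a × 8.96 g/cm³ = 26.52 g·m⁻²·a⁻¹
zinc: f(T) = -0.071·(T−10) [T>10 °C] = -0.0639
  Pd branch = 0.0129·Pd^0.44·e^(0.046·RH+f) = 2.114 μm/a
  Cl⁻ term: 0.0175·15.9^0.57·exp(0.008·92+0.085·10.9) = 0.4465
  r_corr = 2.114 + 0.4465 = 2.561 μm/a
  mass loss = 2.561 μm/a × 7.14 g/cm³ = 18.28 g·m⁻²·a⁻¹
Ordering by g·m⁻²·a⁻¹: copper (26.5) > zinc (18.3)

zinc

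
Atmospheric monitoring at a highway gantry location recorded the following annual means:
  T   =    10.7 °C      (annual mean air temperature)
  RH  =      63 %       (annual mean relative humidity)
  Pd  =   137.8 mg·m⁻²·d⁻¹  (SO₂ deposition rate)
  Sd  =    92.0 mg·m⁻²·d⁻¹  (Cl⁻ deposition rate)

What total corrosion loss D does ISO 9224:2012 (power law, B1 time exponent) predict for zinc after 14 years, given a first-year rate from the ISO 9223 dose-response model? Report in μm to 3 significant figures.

D(14) = 24.7 μm

zinc: T>10 °C ⇒ hinge -0.071·(10.7−10) = -0.0497
  sulphur-dioxide contribution → 1.945 μm/a
  chloride contribution → 0.9468 μm/a
  ⇒ r_corr(zinc) = 2.892 μm/a
ISO 9224: D(t) = r_corr · t^b with b = 0.813 (zinc, B1)
  D(14) = 2.892 × 14^0.813 = 2.892 × 8.547 = 24.71 μm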